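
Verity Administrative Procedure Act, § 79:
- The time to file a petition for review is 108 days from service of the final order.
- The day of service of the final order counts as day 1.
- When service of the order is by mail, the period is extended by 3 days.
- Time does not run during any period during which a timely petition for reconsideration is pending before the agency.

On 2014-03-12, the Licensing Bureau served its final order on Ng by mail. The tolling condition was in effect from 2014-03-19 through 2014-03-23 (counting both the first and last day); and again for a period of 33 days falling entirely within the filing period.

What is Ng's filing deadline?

Counting 2014-03-12 as day 1, day 108 is June 27, 2014.
Service was by mail, adding 3 days: June 27, 2014 + 3 days = June 30, 2014.
From March 19, 2014 through March 23, 2014 inclusive is 5 days; tolling adds 5 days: June 30, 2014 + 5 days = July 5, 2014.
Tolling adds 33 days: July 5, 2014 + 33 days = August 7, 2014.

August 7, 2014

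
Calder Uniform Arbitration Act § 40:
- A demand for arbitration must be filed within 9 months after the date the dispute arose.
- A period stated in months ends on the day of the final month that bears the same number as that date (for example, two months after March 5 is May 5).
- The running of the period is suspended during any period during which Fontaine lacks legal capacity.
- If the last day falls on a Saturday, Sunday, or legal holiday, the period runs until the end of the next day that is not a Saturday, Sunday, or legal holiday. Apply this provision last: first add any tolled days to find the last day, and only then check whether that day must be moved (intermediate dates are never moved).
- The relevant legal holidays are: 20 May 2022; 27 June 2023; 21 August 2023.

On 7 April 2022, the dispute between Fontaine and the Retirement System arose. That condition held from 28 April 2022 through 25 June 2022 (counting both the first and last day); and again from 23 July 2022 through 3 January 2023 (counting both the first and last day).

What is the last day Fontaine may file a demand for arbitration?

August 22, 2023

9 months after 7 April 2022 is January 7, 2023.
From April 28, 2022 through June 25, 2022 inclusive is 59 days; tolling adds 59 days: January 7, 2023 + 59 days = March 7, 2023.
From July 23, 2022 through January 3, 2023 inclusive is 165 days; tolling adds 165 days: March 7, 2023 + 165 days = August 19, 2023.
August 19, 2023 is Saturday; August 20, 2023 is Sunday; August 21, 2023 is a listed holiday. The next qualifying day is August 22, 2023.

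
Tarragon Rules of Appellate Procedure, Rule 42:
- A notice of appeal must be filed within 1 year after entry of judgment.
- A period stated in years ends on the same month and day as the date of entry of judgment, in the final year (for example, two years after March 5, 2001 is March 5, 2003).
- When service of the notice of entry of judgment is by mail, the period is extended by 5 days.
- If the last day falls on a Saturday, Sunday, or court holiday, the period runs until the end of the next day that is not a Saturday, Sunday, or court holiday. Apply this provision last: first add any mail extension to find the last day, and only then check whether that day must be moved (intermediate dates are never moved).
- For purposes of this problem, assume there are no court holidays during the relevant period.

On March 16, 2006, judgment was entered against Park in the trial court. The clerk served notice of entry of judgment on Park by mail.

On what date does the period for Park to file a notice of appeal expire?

March 21, 2007

1 year after March 16, 2006 is March 16, 2007.
Service was by mail, adding 5 days: March 16, 2007 + 5 days = March 21, 2007.
March 21, 2007 is a Wednesday and not a court holiday, so no extension applies.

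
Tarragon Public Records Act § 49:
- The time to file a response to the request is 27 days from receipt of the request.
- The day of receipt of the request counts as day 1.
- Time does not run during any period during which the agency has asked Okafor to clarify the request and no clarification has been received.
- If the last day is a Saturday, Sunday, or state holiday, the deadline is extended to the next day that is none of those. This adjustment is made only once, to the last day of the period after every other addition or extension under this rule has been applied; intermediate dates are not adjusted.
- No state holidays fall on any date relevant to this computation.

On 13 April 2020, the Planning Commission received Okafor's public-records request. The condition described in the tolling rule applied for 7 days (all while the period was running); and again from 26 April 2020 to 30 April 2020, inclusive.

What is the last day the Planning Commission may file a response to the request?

May 21, 2020

Counting 13 April 2020 as day 1, day 27 is May 9, 2020.
Tolling adds 7 days: May 9, 2020 + 7 days = May 16, 2020.
From April 26, 2020 through April 30, 2020 inclusive is 5 days; tolling adds 5 days: May 16, 2020 + 5 days = May 21, 2020.
May 21, 2020 is a Thursday and not a state holiday, so no extension applies.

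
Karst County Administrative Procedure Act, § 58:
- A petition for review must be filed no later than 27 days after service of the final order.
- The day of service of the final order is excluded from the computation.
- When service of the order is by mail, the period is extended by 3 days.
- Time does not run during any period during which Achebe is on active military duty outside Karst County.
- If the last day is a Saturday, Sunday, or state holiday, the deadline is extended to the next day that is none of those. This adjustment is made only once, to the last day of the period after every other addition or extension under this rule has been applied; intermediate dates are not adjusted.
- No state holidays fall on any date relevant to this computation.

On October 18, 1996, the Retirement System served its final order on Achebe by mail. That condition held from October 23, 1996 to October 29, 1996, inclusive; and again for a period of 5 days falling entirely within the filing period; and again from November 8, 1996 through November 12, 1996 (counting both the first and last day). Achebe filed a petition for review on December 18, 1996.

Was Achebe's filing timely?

No

27 days after October 18, 1996 is November 14, 1996.
Service was by mail, adding 3 days: November 14, 1996 + 3 days = November 17, 1996.
From October 23, 1996 through October 29, 1996 inclusive is 7 days; tolling adds 7 days: November 17, 1996 + 7 days = November 24, 1996.
Tolling adds 5 days: November 24, 1996 + 5 days = November 29, 1996.
From November 8, 1996 through November 12, 1996 inclusive is 5 days; tolling adds 5 days: November 29, 1996 + 5 days = December 4, 1996.
December 4, 1996 is a Wednesday and not a state holiday, so no extension applies.
The deadline is December 4, 1996; the filing on December 18, 1996 is after that date.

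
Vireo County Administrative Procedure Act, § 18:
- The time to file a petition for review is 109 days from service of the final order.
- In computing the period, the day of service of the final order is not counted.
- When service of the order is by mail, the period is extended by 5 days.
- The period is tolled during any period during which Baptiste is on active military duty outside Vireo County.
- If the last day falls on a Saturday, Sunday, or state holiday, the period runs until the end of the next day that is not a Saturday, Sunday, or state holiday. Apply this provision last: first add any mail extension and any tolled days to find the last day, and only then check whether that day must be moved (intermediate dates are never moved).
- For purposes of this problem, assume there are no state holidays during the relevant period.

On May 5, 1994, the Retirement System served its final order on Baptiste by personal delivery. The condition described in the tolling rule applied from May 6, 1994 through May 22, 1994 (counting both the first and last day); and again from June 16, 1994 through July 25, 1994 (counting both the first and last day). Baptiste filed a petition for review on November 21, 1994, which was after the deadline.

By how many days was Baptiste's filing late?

34 days

109 days after May 5, 1994 is August 22, 1994.
Service was not by mail, so no mail extension applies.
From May 6, 1994 through May 22, 1994 inclusive is 17 days; tolling adds 17 days: August 22, 1994 + 17 days = September 8, 1994.
From June 16, 1994 through July 25, 1994 inclusive is 40 days; tolling adds 40 days: September 8, 1994 + 40 days = October 18, 1994.
October 18, 1994 is a Tuesday and not a state holiday, so no extension applies.
The deadline is October 18, 1994; from October 18, 1994 to November 21, 1994 is 34 days.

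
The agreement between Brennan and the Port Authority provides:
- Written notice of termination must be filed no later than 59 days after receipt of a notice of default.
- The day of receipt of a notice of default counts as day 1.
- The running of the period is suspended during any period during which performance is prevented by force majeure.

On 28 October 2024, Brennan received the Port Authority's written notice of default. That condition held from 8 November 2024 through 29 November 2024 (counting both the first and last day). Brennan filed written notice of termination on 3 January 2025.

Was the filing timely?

Counting 28 October 2024 as day 1, day 59 is December 25, 2024.
From November 8, 2024 through November 29, 2024 inclusive is 22 days; tolling adds 22 days: December 25, 2024 + 22 days = January 16, 2025.
The deadline is January 16, 2025; the filing on January 3, 2025 is on or before that date.

Yes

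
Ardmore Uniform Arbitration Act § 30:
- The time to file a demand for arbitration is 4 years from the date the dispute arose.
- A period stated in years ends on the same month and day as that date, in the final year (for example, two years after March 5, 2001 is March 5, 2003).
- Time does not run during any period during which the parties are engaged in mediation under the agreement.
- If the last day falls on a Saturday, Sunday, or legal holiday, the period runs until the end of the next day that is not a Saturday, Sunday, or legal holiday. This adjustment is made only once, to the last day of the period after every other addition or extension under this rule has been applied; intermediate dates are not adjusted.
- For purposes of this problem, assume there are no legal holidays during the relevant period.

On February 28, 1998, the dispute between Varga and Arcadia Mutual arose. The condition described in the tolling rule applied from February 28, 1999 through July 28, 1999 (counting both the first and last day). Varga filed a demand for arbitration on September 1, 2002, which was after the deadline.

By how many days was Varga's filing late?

34 days

4 years after February 28, 1998 is February 28, 2002.
From February 28, 1999 through July 28, 1999 inclusive is 151 days; tolling adds 151 days: February 28, 2002 + 151 days = July 29, 2002.
July 29, 2002 is a Monday and not a legal holiday, so no extension applies.
The deadline is July 29, 2002; from July 29, 2002 to September 1, 2002 is 34 days.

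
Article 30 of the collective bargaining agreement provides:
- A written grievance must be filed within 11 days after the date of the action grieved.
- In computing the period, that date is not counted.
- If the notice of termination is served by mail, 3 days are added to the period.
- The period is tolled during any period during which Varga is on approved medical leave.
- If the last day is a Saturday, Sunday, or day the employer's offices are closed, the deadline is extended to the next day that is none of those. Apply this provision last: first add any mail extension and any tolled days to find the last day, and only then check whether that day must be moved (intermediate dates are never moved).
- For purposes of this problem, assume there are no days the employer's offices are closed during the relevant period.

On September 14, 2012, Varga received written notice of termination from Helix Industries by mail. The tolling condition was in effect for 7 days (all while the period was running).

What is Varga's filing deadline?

11 days after September 14, 2012 is September 25, 2012.
Service was by mail, adding 3 days: September 25, 2012 + 3 days = September 28, 2012.
Tolling adds 7 days: September 28, 2012 + 7 days = October 5, 2012.
October 5, 2012 is a Friday and not a day the employer's offices are closed, so no extension applies.

October 5, 2012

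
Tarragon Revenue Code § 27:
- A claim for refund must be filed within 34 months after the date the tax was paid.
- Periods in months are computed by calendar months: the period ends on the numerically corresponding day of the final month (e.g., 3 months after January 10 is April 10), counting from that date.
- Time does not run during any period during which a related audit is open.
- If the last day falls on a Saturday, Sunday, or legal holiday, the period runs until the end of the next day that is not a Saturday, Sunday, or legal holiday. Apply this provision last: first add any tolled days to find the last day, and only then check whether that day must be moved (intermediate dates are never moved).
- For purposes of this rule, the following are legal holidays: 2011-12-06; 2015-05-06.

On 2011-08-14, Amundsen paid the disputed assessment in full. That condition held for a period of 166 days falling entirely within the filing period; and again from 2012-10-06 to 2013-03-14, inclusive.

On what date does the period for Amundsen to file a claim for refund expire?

34 months after 2011-08-14 is June 14, 2014.
Tolling adds 166 days: June 14, 2014 + 166 days = November 27, 2014.
From October 6, 2012 through March 14, 2013 inclusive is 160 days; tolling adds 160 days: November 27, 2014 + 160 days = May 6, 2015.
May 6, 2015 is a listed holiday. The next qualifying day is May 7, 2015.

May 7, 2015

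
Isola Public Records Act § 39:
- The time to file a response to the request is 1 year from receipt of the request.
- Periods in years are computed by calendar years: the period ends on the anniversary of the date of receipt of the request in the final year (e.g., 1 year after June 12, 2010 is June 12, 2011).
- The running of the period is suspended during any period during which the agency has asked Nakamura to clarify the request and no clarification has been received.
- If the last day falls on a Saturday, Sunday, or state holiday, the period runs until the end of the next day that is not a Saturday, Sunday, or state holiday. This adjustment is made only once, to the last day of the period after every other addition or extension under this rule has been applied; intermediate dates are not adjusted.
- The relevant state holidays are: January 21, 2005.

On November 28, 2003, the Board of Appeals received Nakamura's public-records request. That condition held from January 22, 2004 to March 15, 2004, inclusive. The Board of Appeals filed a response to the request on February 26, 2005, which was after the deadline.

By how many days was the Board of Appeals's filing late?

1 year after November 28, 2003 is November 28, 2004.
From January 22, 2004 through March 15, 2004 inclusive is 54 days; tolling adds 54 days: November 28, 2004 + 54 days = January 21, 2005.
January 21, 2005 is a listed holiday; January 22, 2005 is Saturday; January 23, 2005 is Sunday. The next qualifying day is January 24, 2005.
The deadline is January 24, 2005; from January 24, 2005 to February 26, 2005 is 33 days.

33 days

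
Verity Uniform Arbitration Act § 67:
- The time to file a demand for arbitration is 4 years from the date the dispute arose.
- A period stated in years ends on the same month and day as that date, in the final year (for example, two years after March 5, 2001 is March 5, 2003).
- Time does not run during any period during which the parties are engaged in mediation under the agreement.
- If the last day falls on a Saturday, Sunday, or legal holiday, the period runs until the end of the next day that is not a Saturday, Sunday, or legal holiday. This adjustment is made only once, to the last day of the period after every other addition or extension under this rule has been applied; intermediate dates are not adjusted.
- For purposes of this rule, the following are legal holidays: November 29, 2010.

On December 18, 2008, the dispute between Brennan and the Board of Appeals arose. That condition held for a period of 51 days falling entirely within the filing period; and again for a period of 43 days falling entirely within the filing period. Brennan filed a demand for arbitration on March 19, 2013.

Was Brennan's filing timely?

4 years after December 18, 2008 is December 18, 2012.
Tolling adds 51 days: December 18, 2012 + 51 days = February 7, 2013.
Tolling adds 43 days: February 7, 2013 + 43 days = March 22, 2013.
March 22, 2013 is a Friday and not a legal holiday, so no extension applies.
The deadline is March 22, 2013; the filing on March 19, 2013 is on or before that date.

Yes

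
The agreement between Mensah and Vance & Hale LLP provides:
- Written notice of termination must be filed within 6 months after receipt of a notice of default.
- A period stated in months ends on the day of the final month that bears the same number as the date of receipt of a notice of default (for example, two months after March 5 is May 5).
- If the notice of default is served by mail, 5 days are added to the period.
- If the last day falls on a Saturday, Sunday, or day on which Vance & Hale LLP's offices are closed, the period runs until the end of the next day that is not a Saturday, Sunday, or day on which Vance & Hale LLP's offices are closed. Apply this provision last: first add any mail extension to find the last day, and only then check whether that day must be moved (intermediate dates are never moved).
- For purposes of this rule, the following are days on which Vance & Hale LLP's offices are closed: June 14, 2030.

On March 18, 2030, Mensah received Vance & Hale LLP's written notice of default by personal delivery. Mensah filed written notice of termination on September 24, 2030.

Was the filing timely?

No

6 months after March 18, 2030 is September 18, 2030.
Service was not by mail, so no mail extension applies.
September 18, 2030 is a Wednesday and not a day on which Vance & Hale LLP's offices are closed, so no extension applies.
The deadline is September 18, 2030; the filing on September 24, 2030 is after that date.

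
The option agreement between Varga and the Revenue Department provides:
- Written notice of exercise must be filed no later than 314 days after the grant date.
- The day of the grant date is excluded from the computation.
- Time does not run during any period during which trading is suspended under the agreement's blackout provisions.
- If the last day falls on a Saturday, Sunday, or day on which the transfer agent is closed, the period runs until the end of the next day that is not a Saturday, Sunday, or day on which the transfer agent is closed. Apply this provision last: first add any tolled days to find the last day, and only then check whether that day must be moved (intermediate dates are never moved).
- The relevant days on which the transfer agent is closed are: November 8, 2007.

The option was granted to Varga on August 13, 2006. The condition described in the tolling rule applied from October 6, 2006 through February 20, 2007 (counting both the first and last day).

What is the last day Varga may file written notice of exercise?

314 days after August 13, 2006 is June 23, 2007.
From October 6, 2006 through February 20, 2007 inclusive is 138 days; tolling adds 138 days: June 23, 2007 + 138 days = November 8, 2007.
November 8, 2007 is a listed holiday. The next qualifying day is November 9, 2007.

November 9, 2007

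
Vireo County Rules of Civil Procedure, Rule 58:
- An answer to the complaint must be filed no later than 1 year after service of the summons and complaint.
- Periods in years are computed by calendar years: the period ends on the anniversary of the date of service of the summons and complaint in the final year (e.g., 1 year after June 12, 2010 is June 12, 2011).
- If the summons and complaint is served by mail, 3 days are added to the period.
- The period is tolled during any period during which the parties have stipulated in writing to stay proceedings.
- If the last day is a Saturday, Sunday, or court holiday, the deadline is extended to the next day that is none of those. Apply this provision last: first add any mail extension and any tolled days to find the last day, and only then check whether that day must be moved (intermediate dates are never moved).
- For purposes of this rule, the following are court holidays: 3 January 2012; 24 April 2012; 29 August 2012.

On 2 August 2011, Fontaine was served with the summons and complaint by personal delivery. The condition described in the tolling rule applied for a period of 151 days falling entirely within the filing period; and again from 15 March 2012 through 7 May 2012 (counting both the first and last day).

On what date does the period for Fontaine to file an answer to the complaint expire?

February 25, 2013

1 year after 2 August 2011 is August 2, 2012.
Service was not by mail, so no mail extension applies.
Tolling adds 151 days: August 2, 2012 + 151 days = December 31, 2012.
From March 15, 2012 through May 7, 2012 inclusive is 54 days; tolling adds 54 days: December 31, 2012 + 54 days = February 23, 2013.
February 23, 2013 is Saturday; February 24, 2013 is Sunday. The next qualifying day is February 25, 2013.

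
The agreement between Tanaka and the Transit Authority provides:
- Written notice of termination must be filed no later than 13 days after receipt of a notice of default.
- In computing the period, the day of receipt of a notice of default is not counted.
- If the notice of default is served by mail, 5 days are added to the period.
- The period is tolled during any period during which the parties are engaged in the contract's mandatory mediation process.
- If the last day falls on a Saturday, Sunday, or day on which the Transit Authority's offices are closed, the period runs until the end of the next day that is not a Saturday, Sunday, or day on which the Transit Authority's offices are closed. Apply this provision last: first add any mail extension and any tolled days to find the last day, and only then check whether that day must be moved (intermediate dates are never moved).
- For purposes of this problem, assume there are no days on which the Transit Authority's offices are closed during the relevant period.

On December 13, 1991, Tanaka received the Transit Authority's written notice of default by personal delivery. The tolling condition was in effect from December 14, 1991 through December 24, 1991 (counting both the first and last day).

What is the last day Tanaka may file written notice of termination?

13 days after December 13, 1991 is December 26, 1991.
Service was not by mail, so no mail extension applies.
From December 14, 1991 through December 24, 1991 inclusive is 11 days; tolling adds 11 days: December 26, 1991 + 11 days = January 6, 1992.
January 6, 1992 is a Monday and not a day on which the Transit Authority's offices are closed, so no extension applies.

January 6, 1992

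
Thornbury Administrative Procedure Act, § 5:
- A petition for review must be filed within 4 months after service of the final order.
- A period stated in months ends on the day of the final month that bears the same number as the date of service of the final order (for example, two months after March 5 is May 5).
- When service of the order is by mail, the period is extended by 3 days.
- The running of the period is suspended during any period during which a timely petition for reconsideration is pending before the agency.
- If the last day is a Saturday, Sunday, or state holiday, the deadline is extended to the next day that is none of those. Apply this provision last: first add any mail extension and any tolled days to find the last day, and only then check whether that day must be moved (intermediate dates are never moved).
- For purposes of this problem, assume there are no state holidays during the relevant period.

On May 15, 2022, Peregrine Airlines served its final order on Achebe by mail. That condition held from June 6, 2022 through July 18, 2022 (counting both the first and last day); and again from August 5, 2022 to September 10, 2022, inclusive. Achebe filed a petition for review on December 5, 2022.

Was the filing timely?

Yes

4 months after May 15, 2022 is September 15, 2022.
Service was by mail, adding 3 days: September 15, 2022 + 3 days = September 18, 2022.
From June 6, 2022 through July 18, 2022 inclusive is 43 days; tolling adds 43 days: September 18, 2022 + 43 days = October 31, 2022.
From August 5, 2022 through September 10, 2022 inclusive is 37 days; tolling adds 37 days: October 31, 2022 + 37 days = December 7, 2022.
December 7, 2022 is a Wednesday and not a state holiday, so no extension applies.
The deadline is December 7, 2022; the filing on December 5, 2022 is on or before that date.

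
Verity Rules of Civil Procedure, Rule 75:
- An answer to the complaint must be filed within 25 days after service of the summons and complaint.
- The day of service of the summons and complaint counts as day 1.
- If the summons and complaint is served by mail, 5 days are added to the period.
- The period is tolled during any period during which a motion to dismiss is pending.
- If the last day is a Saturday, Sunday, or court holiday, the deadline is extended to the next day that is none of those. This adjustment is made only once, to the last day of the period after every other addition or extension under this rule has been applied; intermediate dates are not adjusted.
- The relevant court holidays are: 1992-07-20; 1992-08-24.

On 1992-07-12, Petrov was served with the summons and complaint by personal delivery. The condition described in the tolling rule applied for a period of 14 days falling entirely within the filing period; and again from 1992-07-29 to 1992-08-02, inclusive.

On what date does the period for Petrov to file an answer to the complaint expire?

August 25, 1992

Counting 1992-07-12 as day 1, day 25 is August 5, 1992.
Service was not by mail, so no mail extension applies.
Tolling adds 14 days: August 5, 1992 + 14 days = August 19, 1992.
From July 29, 1992 through August 2, 1992 inclusive is 5 days; tolling adds 5 days: August 19, 1992 + 5 days = August 24, 1992.
August 24, 1992 is a listed holiday. The next qualifying day is August 25, 1992.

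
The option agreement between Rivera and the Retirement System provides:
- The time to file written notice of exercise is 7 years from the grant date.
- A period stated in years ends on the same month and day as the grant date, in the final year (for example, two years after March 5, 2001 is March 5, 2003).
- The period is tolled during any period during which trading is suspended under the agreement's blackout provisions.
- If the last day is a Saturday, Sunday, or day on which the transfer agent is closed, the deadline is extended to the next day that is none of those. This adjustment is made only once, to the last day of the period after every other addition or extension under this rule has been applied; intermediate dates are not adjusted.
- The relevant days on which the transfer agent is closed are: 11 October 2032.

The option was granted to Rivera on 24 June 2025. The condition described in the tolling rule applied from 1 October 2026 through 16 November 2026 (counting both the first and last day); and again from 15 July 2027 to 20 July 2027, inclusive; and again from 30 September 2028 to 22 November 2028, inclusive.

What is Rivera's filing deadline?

7 years after 24 June 2025 is June 24, 2032.
From October 1, 2026 through November 16, 2026 inclusive is 47 days; tolling adds 47 days: June 24, 2032 + 47 days = August 10, 2032.
From July 15, 2027 through July 20, 2027 inclusive is 6 days; tolling adds 6 days: August 10, 2032 + 6 days = August 16, 2032.
From September 30, 2028 through November 22, 2028 inclusive is 54 days; tolling adds 54 days: August 16, 2032 + 54 days = October 9, 2032.
October 9, 2032 is Saturday; October 10, 2032 is Sunday; October 11, 2032 is a listed holiday. The next qualifying day is October 12, 2032.

October 12, 2032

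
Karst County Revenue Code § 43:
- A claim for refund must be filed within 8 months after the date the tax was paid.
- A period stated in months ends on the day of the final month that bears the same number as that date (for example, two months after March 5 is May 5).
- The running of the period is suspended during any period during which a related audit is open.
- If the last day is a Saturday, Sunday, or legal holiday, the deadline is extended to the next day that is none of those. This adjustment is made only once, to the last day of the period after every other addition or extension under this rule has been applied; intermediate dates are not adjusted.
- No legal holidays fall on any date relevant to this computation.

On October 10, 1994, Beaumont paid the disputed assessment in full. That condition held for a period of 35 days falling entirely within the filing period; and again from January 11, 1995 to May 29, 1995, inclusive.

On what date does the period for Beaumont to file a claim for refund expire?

December 1, 1995

8 months after October 10, 1994 is June 10, 1995.
Tolling adds 35 days: June 10, 1995 + 35 days = July 15, 1995.
From January 11, 1995 through May 29, 1995 inclusive is 139 days; tolling adds 139 days: July 15, 1995 + 139 days = December 1, 1995.
December 1, 1995 is a Friday and not a legal holiday, so no extension applies.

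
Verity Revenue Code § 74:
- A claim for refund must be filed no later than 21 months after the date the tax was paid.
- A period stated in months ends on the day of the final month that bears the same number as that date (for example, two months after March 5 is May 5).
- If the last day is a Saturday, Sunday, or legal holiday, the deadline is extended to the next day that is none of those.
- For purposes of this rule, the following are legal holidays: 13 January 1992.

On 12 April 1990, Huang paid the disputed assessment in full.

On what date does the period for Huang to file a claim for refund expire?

January 14, 1992

21 months after 12 April 1990 is January 12, 1992.
January 12, 1992 is Sunday; January 13, 1992 is a listed holiday. The next qualifying day is January 14, 1992.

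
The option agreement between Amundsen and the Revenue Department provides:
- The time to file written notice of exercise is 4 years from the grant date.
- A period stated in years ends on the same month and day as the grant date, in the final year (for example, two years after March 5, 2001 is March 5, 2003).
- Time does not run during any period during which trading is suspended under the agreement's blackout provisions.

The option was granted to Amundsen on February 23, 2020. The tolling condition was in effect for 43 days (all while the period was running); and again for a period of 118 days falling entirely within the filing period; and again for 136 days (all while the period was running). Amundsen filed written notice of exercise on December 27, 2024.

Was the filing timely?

4 years after February 23, 2020 is February 23, 2024.
Tolling adds 43 days: February 23, 2024 + 43 days = April 6, 2024.
Tolling adds 118 days: April 6, 2024 + 118 days = August 2, 2024.
Tolling adds 136 days: August 2, 2024 + 136 days = December 16, 2024.
The deadline is December 16, 2024; the filing on December 27, 2024 is after that date.

No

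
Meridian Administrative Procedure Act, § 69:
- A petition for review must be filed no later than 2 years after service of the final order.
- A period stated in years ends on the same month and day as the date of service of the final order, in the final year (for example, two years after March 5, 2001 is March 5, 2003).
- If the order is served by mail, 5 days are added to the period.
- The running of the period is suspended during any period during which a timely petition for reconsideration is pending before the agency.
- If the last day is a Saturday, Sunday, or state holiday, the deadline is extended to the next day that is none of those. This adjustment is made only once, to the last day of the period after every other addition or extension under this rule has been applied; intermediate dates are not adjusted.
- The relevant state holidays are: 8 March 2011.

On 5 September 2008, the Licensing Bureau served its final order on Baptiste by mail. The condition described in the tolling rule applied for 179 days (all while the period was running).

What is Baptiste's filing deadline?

March 9, 2011

2 years after 5 September 2008 is September 5, 2010.
Service was by mail, adding 5 days: September 5, 2010 + 5 days = September 10, 2010.
Tolling adds 179 days: September 10, 2010 + 179 days = March 8, 2011.
March 8, 2011 is a listed holiday. The next qualifying day is March 9, 2011.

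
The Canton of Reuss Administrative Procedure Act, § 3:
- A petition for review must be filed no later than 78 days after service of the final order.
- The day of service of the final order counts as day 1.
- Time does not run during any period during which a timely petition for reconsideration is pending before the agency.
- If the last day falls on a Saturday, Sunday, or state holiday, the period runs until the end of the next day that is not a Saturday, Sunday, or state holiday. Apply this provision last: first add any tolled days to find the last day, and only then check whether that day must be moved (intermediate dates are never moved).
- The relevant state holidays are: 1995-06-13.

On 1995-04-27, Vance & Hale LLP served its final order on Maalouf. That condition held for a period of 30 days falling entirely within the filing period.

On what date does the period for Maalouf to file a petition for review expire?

Counting 1995-04-27 as day 1, day 78 is July 13, 1995.
Tolling adds 30 days: July 13, 1995 + 30 days = August 12, 1995.
August 12, 1995 is Saturday; August 13, 1995 is Sunday. The next qualifying day is August 14, 1995.

August 14, 1995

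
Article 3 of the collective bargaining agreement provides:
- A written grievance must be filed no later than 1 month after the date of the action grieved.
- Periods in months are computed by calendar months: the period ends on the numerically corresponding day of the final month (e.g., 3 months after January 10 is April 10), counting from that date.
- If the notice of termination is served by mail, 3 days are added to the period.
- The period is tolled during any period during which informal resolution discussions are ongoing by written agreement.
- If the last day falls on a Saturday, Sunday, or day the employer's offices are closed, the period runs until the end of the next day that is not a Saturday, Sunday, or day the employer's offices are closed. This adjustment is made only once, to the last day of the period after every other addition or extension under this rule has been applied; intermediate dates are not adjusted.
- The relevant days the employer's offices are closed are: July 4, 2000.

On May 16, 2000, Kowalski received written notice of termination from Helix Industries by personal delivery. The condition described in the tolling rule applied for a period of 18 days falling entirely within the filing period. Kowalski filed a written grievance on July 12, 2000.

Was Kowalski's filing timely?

1 month after May 16, 2000 is June 16, 2000.
Service was not by mail, so no mail extension applies.
Tolling adds 18 days: June 16, 2000 + 18 days = July 4, 2000.
July 4, 2000 is a listed holiday. The next qualifying day is July 5, 2000.
The deadline is July 5, 2000; the filing on July 12, 2000 is after that date.

No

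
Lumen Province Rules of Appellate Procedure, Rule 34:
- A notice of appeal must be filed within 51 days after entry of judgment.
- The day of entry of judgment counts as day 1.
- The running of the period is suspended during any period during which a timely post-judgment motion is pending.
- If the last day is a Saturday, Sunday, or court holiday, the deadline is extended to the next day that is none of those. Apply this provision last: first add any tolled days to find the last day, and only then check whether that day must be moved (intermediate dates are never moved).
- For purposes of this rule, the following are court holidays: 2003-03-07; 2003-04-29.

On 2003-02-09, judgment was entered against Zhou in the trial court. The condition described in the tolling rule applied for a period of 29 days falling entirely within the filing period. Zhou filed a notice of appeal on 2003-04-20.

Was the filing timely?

Counting 2003-02-09 as day 1, day 51 is March 31, 2003.
Tolling adds 29 days: March 31, 2003 + 29 days = April 29, 2003.
April 29, 2003 is a listed holiday. The next qualifying day is April 30, 2003.
The deadline is April 30, 2003; the filing on April 20, 2003 is on or before that date.

Yes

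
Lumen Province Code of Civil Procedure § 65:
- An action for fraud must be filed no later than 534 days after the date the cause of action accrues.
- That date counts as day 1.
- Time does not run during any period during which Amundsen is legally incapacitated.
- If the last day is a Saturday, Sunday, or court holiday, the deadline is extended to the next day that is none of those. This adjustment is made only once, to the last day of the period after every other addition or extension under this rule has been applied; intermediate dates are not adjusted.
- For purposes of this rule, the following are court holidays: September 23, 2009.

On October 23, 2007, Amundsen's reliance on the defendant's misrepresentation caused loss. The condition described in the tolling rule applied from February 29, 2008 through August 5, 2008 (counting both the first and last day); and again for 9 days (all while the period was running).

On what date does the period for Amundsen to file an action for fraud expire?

September 24, 2009

Counting October 23, 2007 as day 1, day 534 is April 8, 2009.
From February 29, 2008 through August 5, 2008 inclusive is 159 days; tolling adds 159 days: April 8, 2009 + 159 days = September 14, 2009.
Tolling adds 9 days: September 14, 2009 + 9 days = September 23, 2009.
September 23, 2009 is a listed holiday. The next qualifying day is September 24, 2009.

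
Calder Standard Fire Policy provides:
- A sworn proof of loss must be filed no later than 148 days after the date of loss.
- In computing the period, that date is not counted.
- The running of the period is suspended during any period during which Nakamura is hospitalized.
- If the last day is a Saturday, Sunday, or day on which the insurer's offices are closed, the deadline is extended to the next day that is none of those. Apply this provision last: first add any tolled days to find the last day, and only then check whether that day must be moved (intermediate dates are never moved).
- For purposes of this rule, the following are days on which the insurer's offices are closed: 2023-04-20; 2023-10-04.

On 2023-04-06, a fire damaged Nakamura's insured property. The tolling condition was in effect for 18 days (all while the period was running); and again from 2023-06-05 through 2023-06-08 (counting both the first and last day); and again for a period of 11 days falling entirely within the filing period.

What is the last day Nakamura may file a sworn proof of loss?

October 5, 2023

148 days after 2023-04-06 is September 1, 2023.
Tolling adds 18 days: September 1, 2023 + 18 days = September 19, 2023.
From June 5, 2023 through June 8, 2023 inclusive is 4 days; tolling adds 4 days: September 19, 2023 + 4 days = September 23, 2023.
Tolling adds 11 days: September 23, 2023 + 11 days = October 4, 2023.
October 4, 2023 is a listed holiday. The next qualifying day is October 5, 2023.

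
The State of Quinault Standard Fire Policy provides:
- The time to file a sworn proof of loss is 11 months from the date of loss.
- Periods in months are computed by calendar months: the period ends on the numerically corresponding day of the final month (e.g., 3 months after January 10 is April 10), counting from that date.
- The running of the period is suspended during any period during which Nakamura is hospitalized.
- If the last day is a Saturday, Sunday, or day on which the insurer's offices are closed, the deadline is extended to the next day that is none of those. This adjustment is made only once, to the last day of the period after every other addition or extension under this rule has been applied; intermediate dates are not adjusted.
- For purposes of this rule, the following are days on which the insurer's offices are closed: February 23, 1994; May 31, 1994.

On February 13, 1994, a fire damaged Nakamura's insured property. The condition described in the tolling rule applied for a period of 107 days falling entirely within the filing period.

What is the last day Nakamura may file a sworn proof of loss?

May 1, 1995

11 months after February 13, 1994 is January 13, 1995.
Tolling adds 107 days: January 13, 1995 + 107 days = April 30, 1995.
April 30, 1995 is Sunday. The next qualifying day is May 1, 1995.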